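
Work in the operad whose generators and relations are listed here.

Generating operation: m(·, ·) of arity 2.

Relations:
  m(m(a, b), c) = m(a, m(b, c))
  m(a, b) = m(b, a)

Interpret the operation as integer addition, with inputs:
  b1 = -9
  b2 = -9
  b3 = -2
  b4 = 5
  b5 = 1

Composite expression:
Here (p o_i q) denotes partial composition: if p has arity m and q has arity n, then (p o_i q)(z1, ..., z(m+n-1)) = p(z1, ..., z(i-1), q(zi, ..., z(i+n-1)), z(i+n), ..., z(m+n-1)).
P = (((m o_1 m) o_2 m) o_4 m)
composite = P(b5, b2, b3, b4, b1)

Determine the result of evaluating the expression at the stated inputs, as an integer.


-14


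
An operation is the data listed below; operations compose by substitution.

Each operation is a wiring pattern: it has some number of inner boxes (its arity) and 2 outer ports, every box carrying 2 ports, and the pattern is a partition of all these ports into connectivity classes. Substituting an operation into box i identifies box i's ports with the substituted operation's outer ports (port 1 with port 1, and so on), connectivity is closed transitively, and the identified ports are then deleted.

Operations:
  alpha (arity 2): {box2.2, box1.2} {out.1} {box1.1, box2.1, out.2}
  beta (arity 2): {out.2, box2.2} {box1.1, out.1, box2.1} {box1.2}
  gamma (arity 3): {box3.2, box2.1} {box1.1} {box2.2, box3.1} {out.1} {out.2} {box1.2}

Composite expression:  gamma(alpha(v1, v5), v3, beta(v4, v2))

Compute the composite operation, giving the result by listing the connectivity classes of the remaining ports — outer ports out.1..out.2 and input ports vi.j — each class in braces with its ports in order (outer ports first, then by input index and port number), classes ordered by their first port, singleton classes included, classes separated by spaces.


Connectivity passes through glued gamma-boundaries; trace each wire chain.
composing alpha on (v1, v5), with out.j its own outer ports: {out.1} {out.2, v1.1, v5.1} {v1.2, v5.2}
composing beta on (v4, v2), with out.j its own outer ports: {out.1, v2.1, v4.1} {out.2, v2.2} {v4.2}
composing gamma on (v1, v5, v3, v4, v2), with out.j its own outer ports: {out.1} {out.2} {v1.1, v5.1} {v1.2, v5.2} {v2.1, v3.2, v4.1} {v2.2, v3.1} {v4.2}

{out.1} {out.2} {v1.1, v5.1} {v1.2, v5.2} {v2.1, v3.2, v4.1} {v2.2, v3.1} {v4.2}


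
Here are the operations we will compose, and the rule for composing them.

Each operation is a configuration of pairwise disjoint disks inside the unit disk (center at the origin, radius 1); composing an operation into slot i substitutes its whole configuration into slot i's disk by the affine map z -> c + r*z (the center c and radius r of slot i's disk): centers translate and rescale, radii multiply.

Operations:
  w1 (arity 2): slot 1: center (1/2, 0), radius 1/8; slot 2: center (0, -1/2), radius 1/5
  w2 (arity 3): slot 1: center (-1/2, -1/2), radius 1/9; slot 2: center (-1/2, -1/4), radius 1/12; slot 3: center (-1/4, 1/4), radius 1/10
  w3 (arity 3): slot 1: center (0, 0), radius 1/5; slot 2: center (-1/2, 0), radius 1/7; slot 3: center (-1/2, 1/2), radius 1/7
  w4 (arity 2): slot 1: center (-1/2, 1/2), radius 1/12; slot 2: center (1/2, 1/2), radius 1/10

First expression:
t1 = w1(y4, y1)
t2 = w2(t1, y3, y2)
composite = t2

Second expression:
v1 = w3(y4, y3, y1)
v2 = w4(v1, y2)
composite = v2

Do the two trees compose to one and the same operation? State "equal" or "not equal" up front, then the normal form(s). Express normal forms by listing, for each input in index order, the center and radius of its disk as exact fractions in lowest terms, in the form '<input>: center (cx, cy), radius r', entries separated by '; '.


not equal; first: y1: center (-1/2, -5/9), radius 1/45; y2: center (-1/4, 1/4), radius 1/10; y3: center (-1/2, -1/4), radius 1/12; y4: center (-4/9, -1/2), radius 1/72; second: y1: center (-13/24, 13/24), radius 1/84; y2: center (1/2, 1/2), radius 1/10; y3: center (-13/24, 1/2), radius 1/84; y4: center (-1/2, 1/2), radius 1/60

Normal form of the first expression: y1: center (-1/2, -5/9), radius 1/45; y2: center (-1/4, 1/4), radius 1/10; y3: center (-1/2, -1/4), radius 1/12; y4: center (-4/9, -1/2), radius 1/72
Normal form of the second expression: y1: center (-13/24, 13/24), radius 1/84; y2: center (1/2, 1/2), radius 1/10; y3: center (-13/24, 1/2), radius 1/84; y4: center (-1/2, 1/2), radius 1/60
Different reductions; not equal.


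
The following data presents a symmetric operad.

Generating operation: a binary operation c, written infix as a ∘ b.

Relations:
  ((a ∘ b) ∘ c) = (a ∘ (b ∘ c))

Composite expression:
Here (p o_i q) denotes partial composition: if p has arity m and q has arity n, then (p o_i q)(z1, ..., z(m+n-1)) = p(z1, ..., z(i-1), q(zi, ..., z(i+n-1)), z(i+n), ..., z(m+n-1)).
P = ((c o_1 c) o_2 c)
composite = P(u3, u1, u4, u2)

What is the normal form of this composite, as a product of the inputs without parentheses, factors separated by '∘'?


u3 ∘ u1 ∘ u4 ∘ u2

Key point: c is associative — brackets drop, the u-order remains.
(u1 ∘ u4) spells out as u1 ∘ u4
(u3 ∘ (u1 ∘ u4)) spells out as u3 ∘ u1 ∘ u4
((u3 ∘ (u1 ∘ u4)) ∘ u2) spells out as u3 ∘ u1 ∘ u4 ∘ u2


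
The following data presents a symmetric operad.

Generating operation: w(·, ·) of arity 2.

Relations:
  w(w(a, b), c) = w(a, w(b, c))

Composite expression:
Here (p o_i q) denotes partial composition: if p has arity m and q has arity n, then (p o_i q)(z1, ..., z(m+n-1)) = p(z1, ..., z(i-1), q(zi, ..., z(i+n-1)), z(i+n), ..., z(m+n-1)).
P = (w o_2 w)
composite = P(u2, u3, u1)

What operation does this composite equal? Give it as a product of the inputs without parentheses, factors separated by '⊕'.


The w-tree's shape is irrelevant; the u-reading-order decides.
w(u3, u1) unparenthesizes to u3 ⊕ u1
w(u2, w(u3, u1)) unparenthesizes to u2 ⊕ u3 ⊕ u1

u2 ⊕ u3 ⊕ u1


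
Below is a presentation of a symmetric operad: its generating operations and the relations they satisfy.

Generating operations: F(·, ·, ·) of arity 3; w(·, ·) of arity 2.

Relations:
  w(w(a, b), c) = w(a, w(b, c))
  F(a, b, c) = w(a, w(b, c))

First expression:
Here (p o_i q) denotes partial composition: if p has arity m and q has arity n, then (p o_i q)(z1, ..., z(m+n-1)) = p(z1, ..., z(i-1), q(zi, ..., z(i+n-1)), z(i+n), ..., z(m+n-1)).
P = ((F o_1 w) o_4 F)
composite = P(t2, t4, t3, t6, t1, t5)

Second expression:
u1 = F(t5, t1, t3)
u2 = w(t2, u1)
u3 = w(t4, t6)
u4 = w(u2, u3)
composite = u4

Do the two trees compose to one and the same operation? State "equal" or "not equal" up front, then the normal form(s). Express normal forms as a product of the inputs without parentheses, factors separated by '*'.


not equal; the first gives t2 * t4 * t3 * t6 * t1 * t5 and the second t2 * t5 * t1 * t3 * t4 * t6

Reducing the first expression gives t2 * t4 * t3 * t6 * t1 * t5
Reducing the second expression gives t2 * t5 * t1 * t3 * t4 * t6
Distinct normal forms: not equal.


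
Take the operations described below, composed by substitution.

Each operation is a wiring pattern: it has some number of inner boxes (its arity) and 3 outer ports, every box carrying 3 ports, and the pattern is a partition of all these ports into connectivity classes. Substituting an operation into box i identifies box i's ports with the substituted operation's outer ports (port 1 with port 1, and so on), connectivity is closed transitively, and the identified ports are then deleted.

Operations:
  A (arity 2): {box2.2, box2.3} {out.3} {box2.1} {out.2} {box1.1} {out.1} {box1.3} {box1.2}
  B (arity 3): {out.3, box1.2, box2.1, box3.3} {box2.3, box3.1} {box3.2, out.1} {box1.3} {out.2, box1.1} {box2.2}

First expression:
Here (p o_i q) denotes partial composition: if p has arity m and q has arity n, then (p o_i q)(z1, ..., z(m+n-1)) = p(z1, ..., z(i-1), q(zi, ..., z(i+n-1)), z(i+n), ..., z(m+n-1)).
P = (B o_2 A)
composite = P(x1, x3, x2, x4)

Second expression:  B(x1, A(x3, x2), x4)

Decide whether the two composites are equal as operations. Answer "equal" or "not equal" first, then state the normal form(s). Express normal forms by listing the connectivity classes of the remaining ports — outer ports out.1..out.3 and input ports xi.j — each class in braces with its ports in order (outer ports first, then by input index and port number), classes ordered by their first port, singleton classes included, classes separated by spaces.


equal; the common form is {out.1, x4.2} {out.2, x1.1} {out.3, x1.2, x4.3} {x1.3} {x2.1} {x2.2, x2.3} {x3.1} {x3.2} {x3.3} {x4.1}

The first expression reduces to {out.1, x4.2} {out.2, x1.1} {out.3, x1.2, x4.3} {x1.3} {x2.1} {x2.2, x2.3} {x3.1} {x3.2} {x3.3} {x4.1}
The second expression reduces to {out.1, x4.2} {out.2, x1.1} {out.3, x1.2, x4.3} {x1.3} {x2.1} {x2.2, x2.3} {x3.1} {x3.2} {x3.3} {x4.1}
Both agree, so they are equal.


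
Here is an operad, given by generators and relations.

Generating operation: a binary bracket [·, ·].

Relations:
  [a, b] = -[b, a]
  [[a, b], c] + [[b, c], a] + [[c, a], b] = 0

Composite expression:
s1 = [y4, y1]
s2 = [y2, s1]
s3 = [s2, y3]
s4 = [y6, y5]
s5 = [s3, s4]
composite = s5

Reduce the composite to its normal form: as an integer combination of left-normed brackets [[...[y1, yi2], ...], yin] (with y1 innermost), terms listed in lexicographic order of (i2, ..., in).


-[[[[[y1, y4], y2], y3], y5], y6] + [[[[[y1, y4], y2], y3], y6], y5]

A multilinear Lie element is pinned by y1-initial words (y1 innermost).
Composite bracket: [[[y2, [y4, y1]], y3], [y6, y5]]
Each bracket splits as ab - ba, giving 32 signed words (2^5 = 32).
Words beginning with y1 determine it all:
  sign of y1y4y2y3y5y6 is -1, so it contributes -[[[[[y1, y4], y2], y3], y5], y6]
  sign of y1y4y2y3y6y5 is +1, so it contributes +[[[[[y1, y4], y2], y3], y6], y5]


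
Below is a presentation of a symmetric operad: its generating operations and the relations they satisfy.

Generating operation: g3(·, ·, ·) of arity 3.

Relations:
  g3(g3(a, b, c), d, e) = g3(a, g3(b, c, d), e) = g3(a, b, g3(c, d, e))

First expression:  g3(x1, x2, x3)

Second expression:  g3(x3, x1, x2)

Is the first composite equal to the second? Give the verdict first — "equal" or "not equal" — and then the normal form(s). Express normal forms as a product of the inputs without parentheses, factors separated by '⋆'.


not equal; first: x1 ⋆ x2 ⋆ x3; second: x3 ⋆ x1 ⋆ x2

Normal form of the first expression: x1 ⋆ x2 ⋆ x3
Normal form of the second expression: x3 ⋆ x1 ⋆ x2
The normal forms differ: not equal.


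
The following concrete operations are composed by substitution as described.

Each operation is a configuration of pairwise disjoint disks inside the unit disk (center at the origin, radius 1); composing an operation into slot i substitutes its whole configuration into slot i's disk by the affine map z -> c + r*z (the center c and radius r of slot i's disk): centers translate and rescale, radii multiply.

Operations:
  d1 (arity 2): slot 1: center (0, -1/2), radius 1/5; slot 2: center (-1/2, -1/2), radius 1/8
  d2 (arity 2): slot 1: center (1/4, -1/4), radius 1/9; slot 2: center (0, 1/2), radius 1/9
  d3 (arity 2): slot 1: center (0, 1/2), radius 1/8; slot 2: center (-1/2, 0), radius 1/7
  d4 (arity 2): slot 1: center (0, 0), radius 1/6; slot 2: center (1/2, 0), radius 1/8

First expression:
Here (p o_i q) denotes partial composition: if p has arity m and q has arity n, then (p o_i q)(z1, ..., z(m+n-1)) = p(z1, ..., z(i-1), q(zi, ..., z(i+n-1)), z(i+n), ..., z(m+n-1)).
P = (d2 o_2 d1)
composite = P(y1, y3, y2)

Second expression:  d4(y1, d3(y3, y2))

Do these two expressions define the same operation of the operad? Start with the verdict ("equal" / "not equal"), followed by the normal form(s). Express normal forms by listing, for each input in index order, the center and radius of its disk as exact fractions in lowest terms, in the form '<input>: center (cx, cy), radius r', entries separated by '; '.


not equal — first y1: center (1/4, -1/4), radius 1/9; y2: center (-1/18, 4/9), radius 1/72; y3: center (0, 4/9), radius 1/45, second y1: center (0, 0), radius 1/6; y2: center (7/16, 0), radius 1/56; y3: center (1/2, 1/16), radius 1/64

The first expression reduces to y1: center (1/4, -1/4), radius 1/9; y2: center (-1/18, 4/9), radius 1/72; y3: center (0, 4/9), radius 1/45
The second expression reduces to y1: center (0, 0), radius 1/6; y2: center (7/16, 0), radius 1/56; y3: center (1/2, 1/16), radius 1/64
No match — not equal.


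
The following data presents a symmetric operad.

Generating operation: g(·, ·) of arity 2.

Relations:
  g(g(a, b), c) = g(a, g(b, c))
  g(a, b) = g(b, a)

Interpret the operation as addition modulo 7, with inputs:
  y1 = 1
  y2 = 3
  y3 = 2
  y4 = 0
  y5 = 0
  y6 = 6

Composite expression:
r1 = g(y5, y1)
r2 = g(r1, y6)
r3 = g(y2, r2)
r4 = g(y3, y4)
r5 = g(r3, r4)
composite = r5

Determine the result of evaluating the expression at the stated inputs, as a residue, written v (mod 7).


5 (mod 7)


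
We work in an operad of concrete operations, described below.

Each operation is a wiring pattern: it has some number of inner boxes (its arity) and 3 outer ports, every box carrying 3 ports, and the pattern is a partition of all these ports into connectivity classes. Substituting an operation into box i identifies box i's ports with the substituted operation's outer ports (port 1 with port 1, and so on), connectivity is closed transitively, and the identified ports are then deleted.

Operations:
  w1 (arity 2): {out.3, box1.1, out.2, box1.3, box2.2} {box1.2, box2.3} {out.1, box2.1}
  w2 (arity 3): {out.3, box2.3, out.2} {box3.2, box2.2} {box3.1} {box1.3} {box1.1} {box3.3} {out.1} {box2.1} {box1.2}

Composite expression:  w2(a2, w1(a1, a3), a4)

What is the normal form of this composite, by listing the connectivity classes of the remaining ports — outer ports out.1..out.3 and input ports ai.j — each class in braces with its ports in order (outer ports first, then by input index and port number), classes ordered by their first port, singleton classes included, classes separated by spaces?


{out.1} {out.2, out.3, a1.1, a1.3, a3.2, a4.2} {a1.2, a3.3} {a2.1} {a2.2} {a2.3} {a3.1} {a4.1} {a4.3}

Reachability decides: close wires over w2-identified ports.
after w1, the pattern on (a1, a3) reads {out.1, a3.1} {out.2, out.3, a1.1, a1.3, a3.2} {a1.2, a3.3} (out.j = its outer ports)
after w2, the pattern on (a2, a1, a3, a4) reads {out.1} {out.2, out.3, a1.1, a1.3, a3.2, a4.2} {a1.2, a3.3} {a2.1} {a2.2} {a2.3} {a3.1} {a4.1} {a4.3} (out.j = its outer ports)


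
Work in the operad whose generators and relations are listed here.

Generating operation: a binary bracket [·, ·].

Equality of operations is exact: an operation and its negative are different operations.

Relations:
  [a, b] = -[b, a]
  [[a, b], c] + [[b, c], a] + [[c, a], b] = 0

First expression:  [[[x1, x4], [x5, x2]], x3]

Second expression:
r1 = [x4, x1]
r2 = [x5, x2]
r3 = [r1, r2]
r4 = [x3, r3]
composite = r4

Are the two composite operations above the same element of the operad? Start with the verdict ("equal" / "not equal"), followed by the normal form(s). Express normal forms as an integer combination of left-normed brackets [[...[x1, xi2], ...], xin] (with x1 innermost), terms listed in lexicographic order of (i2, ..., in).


equal: each reduces to -[[[[x1, x4], x2], x5], x3] + [[[[x1, x4], x5], x2], x3]

In normal form, the first expression is -[[[[x1, x4], x2], x5], x3] + [[[[x1, x4], x5], x2], x3]
In normal form, the second expression is -[[[[x1, x4], x2], x5], x3] + [[[[x1, x4], x5], x2], x3]
Both agree, so they are equal.


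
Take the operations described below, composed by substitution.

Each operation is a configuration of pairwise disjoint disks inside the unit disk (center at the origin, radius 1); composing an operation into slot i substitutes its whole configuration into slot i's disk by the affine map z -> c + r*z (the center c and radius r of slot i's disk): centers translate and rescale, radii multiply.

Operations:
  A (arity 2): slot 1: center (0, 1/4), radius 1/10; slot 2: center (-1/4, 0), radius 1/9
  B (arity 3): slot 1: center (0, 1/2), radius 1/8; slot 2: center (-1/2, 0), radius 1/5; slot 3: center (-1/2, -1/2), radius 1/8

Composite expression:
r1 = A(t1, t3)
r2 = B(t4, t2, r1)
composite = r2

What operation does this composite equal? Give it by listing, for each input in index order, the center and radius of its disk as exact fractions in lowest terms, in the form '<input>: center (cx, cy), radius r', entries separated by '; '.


t1: center (-1/2, -15/32), radius 1/80; t2: center (-1/2, 0), radius 1/5; t3: center (-17/32, -1/2), radius 1/72; t4: center (0, 1/2), radius 1/8

Each t-disk chains the slot maps above it in B; radii multiply.
tracing t4 down its 1-map path: center (0, 1/2), radius 1/8
tracing t2 down its 1-map path: center (-1/2, 0), radius 1/5
tracing t1 down its 2-map path: center (-1/2, -15/32), radius 1/80
tracing t3 down its 2-map path: center (-17/32, -1/2), radius 1/72


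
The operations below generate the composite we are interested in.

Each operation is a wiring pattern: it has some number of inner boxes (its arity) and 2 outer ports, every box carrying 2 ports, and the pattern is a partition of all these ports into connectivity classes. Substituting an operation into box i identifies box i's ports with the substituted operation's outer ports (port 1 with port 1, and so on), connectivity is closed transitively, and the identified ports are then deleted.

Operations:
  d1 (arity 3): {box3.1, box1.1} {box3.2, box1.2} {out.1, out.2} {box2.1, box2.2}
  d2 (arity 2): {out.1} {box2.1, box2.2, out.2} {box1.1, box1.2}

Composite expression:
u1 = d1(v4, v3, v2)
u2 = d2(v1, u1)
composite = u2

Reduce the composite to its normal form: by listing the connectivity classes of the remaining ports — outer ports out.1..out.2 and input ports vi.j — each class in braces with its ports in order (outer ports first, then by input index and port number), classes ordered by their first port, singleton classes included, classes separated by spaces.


Connectivity passes through glued d2-boundaries; trace each wire chain.
through d1, on inputs (v4, v3, v2): {out.1, out.2} {v2.1, v4.1} {v2.2, v4.2} {v3.1, v3.2} (out.j = stage outer ports)
through d2, on inputs (v1, v4, v3, v2): {out.1} {out.2} {v1.1, v1.2} {v2.1, v4.1} {v2.2, v4.2} {v3.1, v3.2} (out.j = stage outer ports)

{out.1} {out.2} {v1.1, v1.2} {v2.1, v4.1} {v2.2, v4.2} {v3.1, v3.2}


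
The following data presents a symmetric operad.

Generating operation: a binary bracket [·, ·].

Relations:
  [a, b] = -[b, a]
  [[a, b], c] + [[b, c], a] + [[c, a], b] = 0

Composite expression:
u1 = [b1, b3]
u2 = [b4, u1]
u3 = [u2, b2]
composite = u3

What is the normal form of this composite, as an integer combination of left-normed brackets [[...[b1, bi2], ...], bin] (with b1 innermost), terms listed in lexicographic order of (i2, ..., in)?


-[[[b1, b3], b4], b2]

Expand each bracket as ab - ba; the b1-initial words give the coefficients.
Composite bracket: [[b4, [b1, b3]], b2]
Each bracket splits as ab - ba, giving 8 signed words (2^3 = 8).
Collect the words opening with b1:
  b1b3b4b2 (sign -1) contributes -[[[b1, b3], b4], b2]


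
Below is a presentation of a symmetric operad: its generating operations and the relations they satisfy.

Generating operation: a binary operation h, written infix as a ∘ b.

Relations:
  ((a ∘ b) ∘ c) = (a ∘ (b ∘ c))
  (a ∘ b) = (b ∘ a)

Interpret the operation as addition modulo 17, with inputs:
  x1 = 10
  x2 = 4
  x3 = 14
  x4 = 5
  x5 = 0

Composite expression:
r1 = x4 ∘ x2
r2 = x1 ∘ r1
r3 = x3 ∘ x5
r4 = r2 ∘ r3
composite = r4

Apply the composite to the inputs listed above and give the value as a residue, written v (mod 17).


16 (mod 17)

(x4 ∘ x2) = 9
(x1 ∘ (x4 ∘ x2)) = 2
(x3 ∘ x5) = 14
((x1 ∘ (x4 ∘ x2)) ∘ (x3 ∘ x5)) = 16


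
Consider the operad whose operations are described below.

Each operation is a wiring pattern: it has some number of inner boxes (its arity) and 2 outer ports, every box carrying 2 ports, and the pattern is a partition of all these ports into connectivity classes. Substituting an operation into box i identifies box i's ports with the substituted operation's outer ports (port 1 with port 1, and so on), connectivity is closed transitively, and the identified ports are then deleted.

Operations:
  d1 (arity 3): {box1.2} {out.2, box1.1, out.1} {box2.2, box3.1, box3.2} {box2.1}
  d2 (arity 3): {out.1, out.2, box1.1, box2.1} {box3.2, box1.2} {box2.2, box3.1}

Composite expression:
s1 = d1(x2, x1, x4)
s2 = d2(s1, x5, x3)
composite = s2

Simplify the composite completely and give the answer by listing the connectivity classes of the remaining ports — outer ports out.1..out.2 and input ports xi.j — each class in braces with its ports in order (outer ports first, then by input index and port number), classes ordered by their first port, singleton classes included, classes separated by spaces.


{out.1, out.2, x2.1, x3.2, x5.1} {x1.1} {x1.2, x4.1, x4.2} {x2.2} {x3.1, x5.2}

Connectivity passes through glued d2-boundaries; trace each wire chain.
through d1, on inputs (x2, x1, x4): {out.1, out.2, x2.1} {x1.1} {x1.2, x4.1, x4.2} {x2.2} (out.j = stage outer ports)
through d2, on inputs (x2, x1, x4, x5, x3): {out.1, out.2, x2.1, x3.2, x5.1} {x1.1} {x1.2, x4.1, x4.2} {x2.2} {x3.1, x5.2} (out.j = stage outer ports)


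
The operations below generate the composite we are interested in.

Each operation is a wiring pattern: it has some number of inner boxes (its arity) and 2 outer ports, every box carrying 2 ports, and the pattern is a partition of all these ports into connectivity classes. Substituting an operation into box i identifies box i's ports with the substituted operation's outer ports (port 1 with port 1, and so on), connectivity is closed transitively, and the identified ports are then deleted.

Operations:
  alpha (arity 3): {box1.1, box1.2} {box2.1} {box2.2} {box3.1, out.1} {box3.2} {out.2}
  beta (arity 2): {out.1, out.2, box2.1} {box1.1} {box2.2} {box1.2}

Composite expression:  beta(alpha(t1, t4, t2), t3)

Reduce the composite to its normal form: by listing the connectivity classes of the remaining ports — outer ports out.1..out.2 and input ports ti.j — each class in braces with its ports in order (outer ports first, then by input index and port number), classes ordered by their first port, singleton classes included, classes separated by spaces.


Two ports join when wires chain via beta-identified ports.
through alpha, on inputs (t1, t4, t2): {out.1, t2.1} {out.2} {t1.1, t1.2} {t2.2} {t4.1} {t4.2} (out.j = stage outer ports)
through beta, on inputs (t1, t4, t2, t3): {out.1, out.2, t3.1} {t1.1, t1.2} {t2.1} {t2.2} {t3.2} {t4.1} {t4.2} (out.j = stage outer ports)

{out.1, out.2, t3.1} {t1.1, t1.2} {t2.1} {t2.2} {t3.2} {t4.1} {t4.2}


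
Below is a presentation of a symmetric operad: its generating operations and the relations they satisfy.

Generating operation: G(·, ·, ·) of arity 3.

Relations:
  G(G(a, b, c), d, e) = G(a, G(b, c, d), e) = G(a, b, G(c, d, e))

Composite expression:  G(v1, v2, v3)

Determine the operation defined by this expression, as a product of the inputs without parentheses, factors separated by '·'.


v1 · v2 · v3

Every regrouping of G is equal, so read the v-inputs in written order.
G(v1, v2, v3) spells out as v1 · v2 · v3


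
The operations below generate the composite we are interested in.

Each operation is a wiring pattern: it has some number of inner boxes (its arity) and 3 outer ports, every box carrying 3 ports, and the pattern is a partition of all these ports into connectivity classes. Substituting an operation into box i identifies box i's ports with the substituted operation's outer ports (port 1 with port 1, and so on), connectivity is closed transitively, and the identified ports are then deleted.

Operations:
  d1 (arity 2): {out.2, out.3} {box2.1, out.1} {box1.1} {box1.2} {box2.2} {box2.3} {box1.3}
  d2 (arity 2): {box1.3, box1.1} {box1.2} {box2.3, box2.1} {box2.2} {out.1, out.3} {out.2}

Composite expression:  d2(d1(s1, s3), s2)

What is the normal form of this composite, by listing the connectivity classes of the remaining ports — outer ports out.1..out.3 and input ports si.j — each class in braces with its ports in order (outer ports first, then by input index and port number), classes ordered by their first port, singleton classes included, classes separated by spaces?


Substituting into d2 glues patterns; closure does the rest.
stage d1: inputs (s1, s3), connectivity {out.1, s3.1} {out.2, out.3} {s1.1} {s1.2} {s1.3} {s3.2} {s3.3}, out.j its boundary
stage d2: inputs (s1, s3, s2), connectivity {out.1, out.3} {out.2} {s1.1} {s1.2} {s1.3} {s2.1, s2.3} {s2.2} {s3.1} {s3.2} {s3.3}, out.j its boundary

{out.1, out.3} {out.2} {s1.1} {s1.2} {s1.3} {s2.1, s2.3} {s2.2} {s3.1} {s3.2} {s3.3}


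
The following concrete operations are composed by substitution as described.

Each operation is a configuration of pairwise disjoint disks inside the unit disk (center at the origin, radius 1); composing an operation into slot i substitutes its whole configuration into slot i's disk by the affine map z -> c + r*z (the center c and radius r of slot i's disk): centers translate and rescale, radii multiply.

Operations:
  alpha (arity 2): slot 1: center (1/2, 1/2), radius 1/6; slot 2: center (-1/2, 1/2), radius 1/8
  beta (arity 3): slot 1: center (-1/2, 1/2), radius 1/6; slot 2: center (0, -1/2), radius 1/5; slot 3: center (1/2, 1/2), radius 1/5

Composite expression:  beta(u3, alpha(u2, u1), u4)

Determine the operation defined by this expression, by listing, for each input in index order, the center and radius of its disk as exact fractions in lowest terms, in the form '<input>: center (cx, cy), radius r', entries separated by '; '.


Nesting under beta composes maps z -> c + r*z down each u-path.
for u3, the 1-step affine chain lands on center (-1/2, 1/2), radius 1/6
for u2, the 2-step affine chain lands on center (1/10, -2/5), radius 1/30
for u1, the 2-step affine chain lands on center (-1/10, -2/5), radius 1/40
for u4, the 1-step affine chain lands on center (1/2, 1/2), radius 1/5

u1: center (-1/10, -2/5), radius 1/40; u2: center (1/10, -2/5), radius 1/30; u3: center (-1/2, 1/2), radius 1/6; u4: center (1/2, 1/2), radius 1/5


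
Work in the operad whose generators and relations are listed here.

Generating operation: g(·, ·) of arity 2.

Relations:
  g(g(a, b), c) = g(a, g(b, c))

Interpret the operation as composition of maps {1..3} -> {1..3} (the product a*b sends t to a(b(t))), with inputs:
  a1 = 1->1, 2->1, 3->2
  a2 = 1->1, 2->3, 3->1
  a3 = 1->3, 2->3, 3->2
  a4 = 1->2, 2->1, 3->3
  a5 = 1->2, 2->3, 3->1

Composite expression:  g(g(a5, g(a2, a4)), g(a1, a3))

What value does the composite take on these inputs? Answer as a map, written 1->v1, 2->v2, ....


g(a2, a4) = 1->3, 2->1, 3->1
g(a5, g(a2, a4)) = 1->1, 2->2, 3->2
g(a1, a3) = 1->2, 2->2, 3->1
g(g(a5, g(a2, a4)), g(a1, a3)) = 1->2, 2->2, 3->1

1->2, 2->2, 3->1


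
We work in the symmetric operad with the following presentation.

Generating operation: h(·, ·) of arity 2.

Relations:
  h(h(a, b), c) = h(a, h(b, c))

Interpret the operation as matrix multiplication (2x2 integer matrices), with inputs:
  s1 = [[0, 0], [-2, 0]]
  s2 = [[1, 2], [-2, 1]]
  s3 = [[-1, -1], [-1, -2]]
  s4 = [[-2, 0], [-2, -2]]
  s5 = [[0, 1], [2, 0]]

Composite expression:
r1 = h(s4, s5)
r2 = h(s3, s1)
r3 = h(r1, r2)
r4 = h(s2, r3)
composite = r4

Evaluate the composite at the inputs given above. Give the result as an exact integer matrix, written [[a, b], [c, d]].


[[-40, 0], [0, 0]]

h(s4, s5) = [[0, -2], [-4, -2]]
h(s3, s1) = [[2, 0], [4, 0]]
h(h(s4, s5), h(s3, s1)) = [[-8, 0], [-16, 0]]
h(s2, h(h(s4, s5), h(s3, s1))) = [[-40, 0], [0, 0]]


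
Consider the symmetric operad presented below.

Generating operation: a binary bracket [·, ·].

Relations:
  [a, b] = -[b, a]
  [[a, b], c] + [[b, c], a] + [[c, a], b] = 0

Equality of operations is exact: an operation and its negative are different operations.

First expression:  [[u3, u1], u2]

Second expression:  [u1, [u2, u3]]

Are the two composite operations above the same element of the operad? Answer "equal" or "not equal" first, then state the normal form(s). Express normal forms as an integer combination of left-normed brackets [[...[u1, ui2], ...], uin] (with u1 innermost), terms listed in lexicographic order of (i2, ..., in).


not equal; the first gives -[[u1, u3], u2] and the second [[u1, u2], u3] - [[u1, u3], u2]

The first expression, normalized: -[[u1, u3], u2]
The second expression, normalized: [[u1, u2], u3] - [[u1, u3], u2]
The forms do not match — not equal.


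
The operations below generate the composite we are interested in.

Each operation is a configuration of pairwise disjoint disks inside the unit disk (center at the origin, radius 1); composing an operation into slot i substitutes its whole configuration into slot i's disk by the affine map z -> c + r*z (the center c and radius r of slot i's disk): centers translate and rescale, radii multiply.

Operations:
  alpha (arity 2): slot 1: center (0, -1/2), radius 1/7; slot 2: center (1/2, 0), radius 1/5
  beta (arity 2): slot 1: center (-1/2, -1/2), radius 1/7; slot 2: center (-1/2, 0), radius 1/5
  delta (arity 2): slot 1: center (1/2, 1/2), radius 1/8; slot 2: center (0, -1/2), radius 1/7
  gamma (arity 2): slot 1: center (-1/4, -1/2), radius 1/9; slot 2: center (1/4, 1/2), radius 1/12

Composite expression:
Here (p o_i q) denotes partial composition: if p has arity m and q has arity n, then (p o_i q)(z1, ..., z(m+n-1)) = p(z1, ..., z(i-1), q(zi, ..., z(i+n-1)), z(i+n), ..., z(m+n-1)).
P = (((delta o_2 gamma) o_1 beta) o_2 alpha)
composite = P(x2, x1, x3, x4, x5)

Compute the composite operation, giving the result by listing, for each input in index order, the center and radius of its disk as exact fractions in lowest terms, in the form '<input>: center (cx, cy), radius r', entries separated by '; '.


x1: center (7/16, 39/80), radius 1/280; x2: center (7/16, 7/16), radius 1/56; x3: center (9/20, 1/2), radius 1/200; x4: center (-1/28, -4/7), radius 1/63; x5: center (1/28, -3/7), radius 1/84

Each x-disk chains the slot maps above it in delta; radii multiply.
x2: after 2 affine steps, its disk has center (7/16, 7/16), radius 1/56
x1: after 3 affine steps, its disk has center (7/16, 39/80), radius 1/280
x3: after 3 affine steps, its disk has center (9/20, 1/2), radius 1/200
x4: after 2 affine steps, its disk has center (-1/28, -4/7), radius 1/63
x5: after 2 affine steps, its disk has center (1/28, -3/7), radius 1/84


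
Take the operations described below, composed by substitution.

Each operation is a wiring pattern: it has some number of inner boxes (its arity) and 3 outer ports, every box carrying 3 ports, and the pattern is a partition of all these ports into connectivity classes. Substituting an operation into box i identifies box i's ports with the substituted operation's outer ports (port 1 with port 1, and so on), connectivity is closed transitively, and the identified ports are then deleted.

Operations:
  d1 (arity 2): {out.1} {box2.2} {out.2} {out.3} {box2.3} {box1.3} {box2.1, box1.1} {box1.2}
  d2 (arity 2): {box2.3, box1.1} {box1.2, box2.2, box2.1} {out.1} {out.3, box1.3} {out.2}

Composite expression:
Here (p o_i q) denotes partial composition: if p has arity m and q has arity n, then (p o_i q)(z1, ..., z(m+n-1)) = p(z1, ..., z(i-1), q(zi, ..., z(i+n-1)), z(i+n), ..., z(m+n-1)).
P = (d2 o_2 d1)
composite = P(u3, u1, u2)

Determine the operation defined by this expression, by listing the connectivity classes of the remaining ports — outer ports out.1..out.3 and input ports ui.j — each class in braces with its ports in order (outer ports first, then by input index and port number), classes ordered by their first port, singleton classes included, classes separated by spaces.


Treat the ports identified at d2 as solder joints: merge, then drop.
after d1, the pattern on (u1, u2) reads {out.1} {out.2} {out.3} {u1.1, u2.1} {u1.2} {u1.3} {u2.2} {u2.3} (out.j = its outer ports)
after d2, the pattern on (u3, u1, u2) reads {out.1} {out.2} {out.3, u3.3} {u1.1, u2.1} {u1.2} {u1.3} {u2.2} {u2.3} {u3.1} {u3.2} (out.j = its outer ports)

{out.1} {out.2} {out.3, u3.3} {u1.1, u2.1} {u1.2} {u1.3} {u2.2} {u2.3} {u3.1} {u3.2}


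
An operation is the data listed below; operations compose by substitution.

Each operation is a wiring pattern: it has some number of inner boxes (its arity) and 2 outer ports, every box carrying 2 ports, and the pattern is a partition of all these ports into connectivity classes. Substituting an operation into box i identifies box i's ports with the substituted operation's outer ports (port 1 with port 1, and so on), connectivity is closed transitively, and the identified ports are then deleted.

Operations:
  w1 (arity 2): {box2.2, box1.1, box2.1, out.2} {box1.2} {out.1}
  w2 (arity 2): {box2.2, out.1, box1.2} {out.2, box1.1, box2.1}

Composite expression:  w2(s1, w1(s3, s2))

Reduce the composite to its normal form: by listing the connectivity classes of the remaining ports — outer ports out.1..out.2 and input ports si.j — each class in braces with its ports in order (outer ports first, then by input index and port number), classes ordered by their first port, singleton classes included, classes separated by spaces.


{out.1, s1.2, s2.1, s2.2, s3.1} {out.2, s1.1} {s3.2}

Treat the ports identified at w2 as solder joints: merge, then drop.
w1 over (s3, s2) gives {out.1} {out.2, s2.1, s2.2, s3.1} {s3.2}, out.j being that stage's outer ports
w2 over (s1, s3, s2) gives {out.1, s1.2, s2.1, s2.2, s3.1} {out.2, s1.1} {s3.2}, out.j being that stage's outer ports


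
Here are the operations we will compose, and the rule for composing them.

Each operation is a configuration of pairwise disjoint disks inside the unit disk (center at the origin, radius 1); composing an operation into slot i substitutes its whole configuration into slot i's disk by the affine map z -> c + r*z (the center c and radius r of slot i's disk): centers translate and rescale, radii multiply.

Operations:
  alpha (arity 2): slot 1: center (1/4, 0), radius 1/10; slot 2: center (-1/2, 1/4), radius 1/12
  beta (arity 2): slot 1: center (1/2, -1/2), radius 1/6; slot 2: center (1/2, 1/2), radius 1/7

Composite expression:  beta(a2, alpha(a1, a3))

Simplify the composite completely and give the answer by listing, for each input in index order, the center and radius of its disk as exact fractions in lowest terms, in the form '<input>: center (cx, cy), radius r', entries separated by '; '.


a1: center (15/28, 1/2), radius 1/70; a2: center (1/2, -1/2), radius 1/6; a3: center (3/7, 15/28), radius 1/84


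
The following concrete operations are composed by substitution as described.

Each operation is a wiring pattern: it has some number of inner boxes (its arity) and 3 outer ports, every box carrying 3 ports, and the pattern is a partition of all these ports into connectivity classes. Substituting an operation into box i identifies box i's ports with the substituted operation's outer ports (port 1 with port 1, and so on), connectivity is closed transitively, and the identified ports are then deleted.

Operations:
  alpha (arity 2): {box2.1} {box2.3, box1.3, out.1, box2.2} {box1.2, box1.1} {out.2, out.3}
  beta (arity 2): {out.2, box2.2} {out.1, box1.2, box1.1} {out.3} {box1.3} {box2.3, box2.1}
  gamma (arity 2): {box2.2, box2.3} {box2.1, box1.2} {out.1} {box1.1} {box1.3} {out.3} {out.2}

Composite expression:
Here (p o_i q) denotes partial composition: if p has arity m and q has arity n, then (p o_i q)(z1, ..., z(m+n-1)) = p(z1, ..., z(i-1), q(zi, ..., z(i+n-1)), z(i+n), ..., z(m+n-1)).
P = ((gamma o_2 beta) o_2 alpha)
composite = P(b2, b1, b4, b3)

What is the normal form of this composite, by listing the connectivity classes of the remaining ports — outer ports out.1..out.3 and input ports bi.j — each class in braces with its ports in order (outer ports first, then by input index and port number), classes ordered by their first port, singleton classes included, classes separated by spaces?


Connectivity passes through glued gamma-boundaries; trace each wire chain.
composing alpha on (b1, b4), with out.j its own outer ports: {out.1, b1.3, b4.2, b4.3} {out.2, out.3} {b1.1, b1.2} {b4.1}
composing beta on (b1, b4, b3), with out.j its own outer ports: {out.1, b1.3, b4.2, b4.3} {out.2, b3.2} {out.3} {b1.1, b1.2} {b3.1, b3.3} {b4.1}
composing gamma on (b2, b1, b4, b3), with out.j its own outer ports: {out.1} {out.2} {out.3} {b1.1, b1.2} {b1.3, b2.2, b4.2, b4.3} {b2.1} {b2.3} {b3.1, b3.3} {b3.2} {b4.1}

{out.1} {out.2} {out.3} {b1.1, b1.2} {b1.3, b2.2, b4.2, b4.3} {b2.1} {b2.3} {b3.1, b3.3} {b3.2} {b4.1}


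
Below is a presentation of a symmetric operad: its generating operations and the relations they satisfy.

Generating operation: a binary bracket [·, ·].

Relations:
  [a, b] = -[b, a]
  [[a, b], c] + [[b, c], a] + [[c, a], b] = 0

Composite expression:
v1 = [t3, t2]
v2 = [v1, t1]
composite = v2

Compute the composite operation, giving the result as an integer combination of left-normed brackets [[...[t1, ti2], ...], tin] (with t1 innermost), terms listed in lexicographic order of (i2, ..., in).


[[t1, t2], t3] - [[t1, t3], t2]

Antisymmetry and Jacobi reduce to t1-anchored left-normed brackets.
Composite bracket: [[t3, t2], t1]
Applying ab - ba throughout gives 4 signed words (2^2 = 4).
Coefficients come from the t1-initial words:
  t1t2t3 appears with sign +1, giving the term +[[t1, t2], t3]
  t1t3t2 appears with sign -1, giving the term -[[t1, t3], t2]


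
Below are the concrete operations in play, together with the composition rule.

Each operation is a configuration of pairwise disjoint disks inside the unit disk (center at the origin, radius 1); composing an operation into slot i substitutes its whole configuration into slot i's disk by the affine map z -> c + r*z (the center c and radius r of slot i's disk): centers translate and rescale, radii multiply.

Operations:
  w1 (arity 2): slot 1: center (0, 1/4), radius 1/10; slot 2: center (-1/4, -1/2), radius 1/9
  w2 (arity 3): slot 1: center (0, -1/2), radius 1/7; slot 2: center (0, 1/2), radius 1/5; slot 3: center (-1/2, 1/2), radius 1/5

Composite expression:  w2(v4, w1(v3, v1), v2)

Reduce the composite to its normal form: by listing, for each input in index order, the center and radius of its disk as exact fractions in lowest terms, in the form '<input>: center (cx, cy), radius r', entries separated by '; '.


v1: center (-1/20, 2/5), radius 1/45; v2: center (-1/2, 1/2), radius 1/5; v3: center (0, 11/20), radius 1/50; v4: center (0, -1/2), radius 1/7

Affine substitution under w2: radii multiply and v-centers shift.
tracing v4 down its 1-map path: center (0, -1/2), radius 1/7
tracing v3 down its 2-map path: center (0, 11/20), radius 1/50
tracing v1 down its 2-map path: center (-1/20, 2/5), radius 1/45
tracing v2 down its 1-map path: center (-1/2, 1/2), radius 1/5


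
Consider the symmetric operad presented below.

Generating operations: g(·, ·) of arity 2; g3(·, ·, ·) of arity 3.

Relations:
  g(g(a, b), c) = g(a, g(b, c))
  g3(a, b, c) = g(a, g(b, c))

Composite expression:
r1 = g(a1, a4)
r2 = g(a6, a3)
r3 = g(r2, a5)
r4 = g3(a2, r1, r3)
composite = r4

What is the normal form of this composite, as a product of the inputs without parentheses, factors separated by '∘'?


All parenthesizations of g3 agree; list the a-inputs left to right.
g(a1, a4) linearizes to a1 ∘ a4
g(a6, a3) linearizes to a6 ∘ a3
g(g(a6, a3), a5) linearizes to a6 ∘ a3 ∘ a5
g3(a2, g(a1, a4), g(g(a6, a3), a5)) linearizes to a2 ∘ a1 ∘ a4 ∘ a6 ∘ a3 ∘ a5

a2 ∘ a1 ∘ a4 ∘ a6 ∘ a3 ∘ a5


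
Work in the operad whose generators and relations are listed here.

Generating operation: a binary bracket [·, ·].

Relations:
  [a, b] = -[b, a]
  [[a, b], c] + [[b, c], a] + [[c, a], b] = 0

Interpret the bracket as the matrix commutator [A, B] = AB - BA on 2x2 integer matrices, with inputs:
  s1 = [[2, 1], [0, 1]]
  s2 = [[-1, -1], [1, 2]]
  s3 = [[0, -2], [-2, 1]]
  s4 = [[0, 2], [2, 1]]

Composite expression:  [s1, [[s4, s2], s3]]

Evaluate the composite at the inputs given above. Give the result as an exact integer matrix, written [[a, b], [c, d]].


[s4, s2] = [[4, 7], [-5, -4]]
[[s4, s2], s3] = [[-24, -9], [21, 24]]
[s1, [[s4, s2], s3]] = [[21, 39], [-21, -21]]

[[21, 39], [-21, -21]]
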